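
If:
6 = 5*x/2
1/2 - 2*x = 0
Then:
No Solution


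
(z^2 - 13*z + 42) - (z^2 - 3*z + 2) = 40 - 10*z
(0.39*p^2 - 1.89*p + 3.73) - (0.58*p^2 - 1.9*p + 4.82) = -0.19*p^2 + 0.01*p - 1.09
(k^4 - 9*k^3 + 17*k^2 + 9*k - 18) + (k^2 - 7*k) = k^4 - 9*k^3 + 18*k^2 + 2*k - 18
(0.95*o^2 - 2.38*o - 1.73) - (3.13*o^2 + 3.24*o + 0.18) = -2.18*o^2 - 5.62*o - 1.91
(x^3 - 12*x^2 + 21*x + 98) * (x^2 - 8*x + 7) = x^5 - 20*x^4 + 124*x^3 - 154*x^2 - 637*x + 686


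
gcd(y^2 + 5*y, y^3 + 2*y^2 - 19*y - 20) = y + 5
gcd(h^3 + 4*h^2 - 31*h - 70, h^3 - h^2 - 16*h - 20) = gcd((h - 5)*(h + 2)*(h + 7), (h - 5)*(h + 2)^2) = h^2 - 3*h - 10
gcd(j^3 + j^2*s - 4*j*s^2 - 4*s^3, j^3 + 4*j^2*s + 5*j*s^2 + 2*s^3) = j^2 + 3*j*s + 2*s^2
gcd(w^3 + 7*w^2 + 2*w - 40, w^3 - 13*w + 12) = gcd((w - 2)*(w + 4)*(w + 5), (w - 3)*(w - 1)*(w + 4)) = w + 4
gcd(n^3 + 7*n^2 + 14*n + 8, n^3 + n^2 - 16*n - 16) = n^2 + 5*n + 4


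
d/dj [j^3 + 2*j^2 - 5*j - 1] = 3*j^2 + 4*j - 5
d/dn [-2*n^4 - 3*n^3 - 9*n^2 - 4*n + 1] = -8*n^3 - 9*n^2 - 18*n - 4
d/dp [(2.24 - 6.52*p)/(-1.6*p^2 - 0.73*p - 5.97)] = (-10.432*p^2 + 7.168*p + 40.5596)/(2.56*p^4 + 2.336*p^3 + 19.6369*p^2 + 8.7162*p + 35.6409)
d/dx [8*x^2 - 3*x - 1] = 16*x - 3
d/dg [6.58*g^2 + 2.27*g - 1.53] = 13.16*g + 2.27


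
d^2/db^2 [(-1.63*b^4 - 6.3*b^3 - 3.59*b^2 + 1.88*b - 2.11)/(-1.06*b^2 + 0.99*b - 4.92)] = (3.662936*b^6 - 10.263132*b^5 + 60.590034*b^4 - 177.082768*b^3 + 191.250312*b^2 + 960.543972*b + 137.615622)/(1.191016*b^6 - 3.337092*b^5 + 19.701054*b^4 - 31.948587*b^3 + 91.442628*b^2 - 71.893008*b + 119.095488)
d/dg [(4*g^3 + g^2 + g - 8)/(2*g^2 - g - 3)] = (8*g^4 - 8*g^3 - 39*g^2 + 26*g - 11)/(4*g^4 - 4*g^3 - 11*g^2 + 6*g + 9)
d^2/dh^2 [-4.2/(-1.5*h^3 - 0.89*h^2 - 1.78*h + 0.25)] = (-(37.8*h + 7.476)*(1.5*h^3 + 0.89*h^2 + 1.78*h - 0.25) + 4.2*(4.5*h^2 + 1.78*h + 1.78)*(9.0*h^2 + 3.56*h + 3.56))/(1.5*h^3 + 0.89*h^2 + 1.78*h - 0.25)^3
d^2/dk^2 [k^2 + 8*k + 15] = 2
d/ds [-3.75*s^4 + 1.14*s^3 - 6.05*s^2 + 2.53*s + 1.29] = -15.0*s^3 + 3.42*s^2 - 12.1*s + 2.53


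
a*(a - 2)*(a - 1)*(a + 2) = a^4 - a^3 - 4*a^2 + 4*a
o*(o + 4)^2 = o^3 + 8*o^2 + 16*o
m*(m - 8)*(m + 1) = m^3 - 7*m^2 - 8*m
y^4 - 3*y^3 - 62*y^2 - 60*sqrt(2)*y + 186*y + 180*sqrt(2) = (y - 3)*(y - 6*sqrt(2))*(y + sqrt(2))*(y + 5*sqrt(2))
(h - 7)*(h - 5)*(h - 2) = h^3 - 14*h^2 + 59*h - 70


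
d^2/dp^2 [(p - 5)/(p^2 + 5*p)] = 2*(-3*p^2*(p + 5) + (p - 5)*(2*p + 5)^2)/(p^3*(p + 5)^3)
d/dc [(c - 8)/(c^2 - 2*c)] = (-c^2 + 16*c - 16)/(c^2*(c^2 - 4*c + 4))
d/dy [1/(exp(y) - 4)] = -exp(y)/(exp(y) - 4)^2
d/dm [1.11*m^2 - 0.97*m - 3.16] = 2.22*m - 0.97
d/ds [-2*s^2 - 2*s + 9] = -4*s - 2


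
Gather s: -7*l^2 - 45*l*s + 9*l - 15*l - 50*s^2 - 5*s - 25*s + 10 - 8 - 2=-7*l^2 - 6*l - 50*s^2 + s*(-45*l - 30)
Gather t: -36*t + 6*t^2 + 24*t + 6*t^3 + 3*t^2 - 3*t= 6*t^3 + 9*t^2 - 15*t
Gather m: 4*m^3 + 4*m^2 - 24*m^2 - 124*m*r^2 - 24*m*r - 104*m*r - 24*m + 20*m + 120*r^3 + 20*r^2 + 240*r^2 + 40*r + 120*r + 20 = 4*m^3 - 20*m^2 + m*(-124*r^2 - 128*r - 4) + 120*r^3 + 260*r^2 + 160*r + 20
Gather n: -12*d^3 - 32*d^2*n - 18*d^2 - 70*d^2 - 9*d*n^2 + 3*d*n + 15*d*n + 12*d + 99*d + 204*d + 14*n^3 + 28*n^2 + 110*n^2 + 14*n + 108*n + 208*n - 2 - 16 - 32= -12*d^3 - 88*d^2 + 315*d + 14*n^3 + n^2*(138 - 9*d) + n*(-32*d^2 + 18*d + 330) - 50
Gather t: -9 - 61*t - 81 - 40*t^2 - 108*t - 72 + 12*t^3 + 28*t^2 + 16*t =12*t^3 - 12*t^2 - 153*t - 162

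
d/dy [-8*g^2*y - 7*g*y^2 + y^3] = -8*g^2 - 14*g*y + 3*y^2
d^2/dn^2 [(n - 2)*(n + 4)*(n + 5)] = 6*n + 14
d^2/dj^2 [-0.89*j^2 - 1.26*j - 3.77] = -1.78000000000000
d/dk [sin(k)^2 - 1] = sin(2*k)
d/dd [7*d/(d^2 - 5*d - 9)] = 7*(-d^2 - 9)/(d^4 - 10*d^3 + 7*d^2 + 90*d + 81)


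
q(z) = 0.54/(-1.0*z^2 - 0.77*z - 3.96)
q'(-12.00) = -0.00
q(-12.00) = -0.00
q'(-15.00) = -0.00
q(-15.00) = -0.00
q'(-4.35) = -0.01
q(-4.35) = -0.03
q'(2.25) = 0.02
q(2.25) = -0.05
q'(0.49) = 0.05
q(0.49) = -0.12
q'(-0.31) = 0.01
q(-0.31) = -0.14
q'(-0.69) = -0.02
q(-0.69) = -0.14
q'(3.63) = 0.01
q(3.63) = -0.03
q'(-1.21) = -0.04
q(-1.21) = -0.12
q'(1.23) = 0.04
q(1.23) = -0.08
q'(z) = 0.54*(2.0*z + 0.77)/(-1.0*z^2 - 0.77*z - 3.96)^2 = (1.08*z + 0.4158)/(1.0*z^2 + 0.77*z + 3.96)^2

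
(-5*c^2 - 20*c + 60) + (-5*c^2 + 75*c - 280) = -10*c^2 + 55*c - 220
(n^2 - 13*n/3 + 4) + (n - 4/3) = n^2 - 10*n/3 + 8/3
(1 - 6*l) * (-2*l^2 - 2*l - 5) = 12*l^3 + 10*l^2 + 28*l - 5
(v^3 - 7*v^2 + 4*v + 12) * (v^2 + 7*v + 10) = v^5 - 35*v^3 - 30*v^2 + 124*v + 120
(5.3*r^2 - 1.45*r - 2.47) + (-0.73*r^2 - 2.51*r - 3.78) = 4.57*r^2 - 3.96*r - 6.25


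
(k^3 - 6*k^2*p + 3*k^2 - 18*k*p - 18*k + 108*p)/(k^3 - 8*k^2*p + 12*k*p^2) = (-k^2 - 3*k + 18)/(k*(-k + 2*p))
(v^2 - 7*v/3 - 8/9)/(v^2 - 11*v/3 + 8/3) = (v + 1/3)/(v - 1)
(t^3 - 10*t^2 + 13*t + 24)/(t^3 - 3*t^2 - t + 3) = (t - 8)/(t - 1)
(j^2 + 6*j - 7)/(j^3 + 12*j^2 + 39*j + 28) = (j - 1)/(j^2 + 5*j + 4)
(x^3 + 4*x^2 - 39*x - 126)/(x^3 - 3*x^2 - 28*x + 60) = (x^2 + 10*x + 21)/(x^2 + 3*x - 10)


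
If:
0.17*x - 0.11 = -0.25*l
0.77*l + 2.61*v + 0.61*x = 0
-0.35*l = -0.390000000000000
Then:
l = 1.11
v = -0.10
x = -0.99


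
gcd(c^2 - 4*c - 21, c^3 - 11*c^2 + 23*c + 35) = c - 7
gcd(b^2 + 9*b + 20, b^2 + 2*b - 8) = b + 4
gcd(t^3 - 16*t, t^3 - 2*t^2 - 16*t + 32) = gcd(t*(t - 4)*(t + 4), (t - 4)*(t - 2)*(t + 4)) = t^2 - 16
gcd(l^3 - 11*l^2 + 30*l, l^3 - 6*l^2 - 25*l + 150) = l^2 - 11*l + 30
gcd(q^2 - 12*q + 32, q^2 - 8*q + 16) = q - 4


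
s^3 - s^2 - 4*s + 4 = (s - 2)*(s - 1)*(s + 2)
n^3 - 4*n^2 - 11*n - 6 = (n - 6)*(n + 1)^2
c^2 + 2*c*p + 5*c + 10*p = (c + 5)*(c + 2*p)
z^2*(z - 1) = z^3 - z^2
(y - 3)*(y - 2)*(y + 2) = y^3 - 3*y^2 - 4*y + 12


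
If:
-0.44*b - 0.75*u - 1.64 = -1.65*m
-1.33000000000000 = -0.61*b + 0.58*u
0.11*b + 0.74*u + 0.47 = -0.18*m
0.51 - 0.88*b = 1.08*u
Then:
No Solution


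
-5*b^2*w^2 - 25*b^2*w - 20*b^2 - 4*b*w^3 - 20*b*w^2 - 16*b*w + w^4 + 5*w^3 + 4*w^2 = (-5*b + w)*(b + w)*(w + 1)*(w + 4)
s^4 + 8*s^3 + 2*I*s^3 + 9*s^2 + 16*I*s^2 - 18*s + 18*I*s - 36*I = (s - 1)*(s + 3)*(s + 6)*(s + 2*I)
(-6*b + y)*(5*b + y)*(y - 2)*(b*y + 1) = -30*b^3*y^2 + 60*b^3*y - b^2*y^3 + 2*b^2*y^2 - 30*b^2*y + 60*b^2 + b*y^4 - 2*b*y^3 - b*y^2 + 2*b*y + y^3 - 2*y^2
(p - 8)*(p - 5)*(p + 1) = p^3 - 12*p^2 + 27*p + 40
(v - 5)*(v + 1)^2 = v^3 - 3*v^2 - 9*v - 5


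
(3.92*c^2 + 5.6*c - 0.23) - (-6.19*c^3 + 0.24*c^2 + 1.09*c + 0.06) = 6.19*c^3 + 3.68*c^2 + 4.51*c - 0.29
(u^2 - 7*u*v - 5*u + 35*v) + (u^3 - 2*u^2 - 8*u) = u^3 - u^2 - 7*u*v - 13*u + 35*v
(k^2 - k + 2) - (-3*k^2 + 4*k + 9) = 4*k^2 - 5*k - 7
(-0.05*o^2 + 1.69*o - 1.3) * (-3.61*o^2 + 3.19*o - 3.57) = 0.1805*o^4 - 6.2604*o^3 + 10.2626*o^2 - 10.1803*o + 4.641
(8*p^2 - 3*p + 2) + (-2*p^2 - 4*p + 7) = 6*p^2 - 7*p + 9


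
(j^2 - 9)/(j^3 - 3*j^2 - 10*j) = (9 - j^2)/(j*(-j^2 + 3*j + 10))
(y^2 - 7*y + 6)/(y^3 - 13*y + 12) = (y - 6)/(y^2 + y - 12)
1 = 1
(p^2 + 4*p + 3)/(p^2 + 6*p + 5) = (p + 3)/(p + 5)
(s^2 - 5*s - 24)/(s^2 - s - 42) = (-s^2 + 5*s + 24)/(-s^2 + s + 42)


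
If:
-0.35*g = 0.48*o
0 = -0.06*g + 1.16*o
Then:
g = 0.00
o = 0.00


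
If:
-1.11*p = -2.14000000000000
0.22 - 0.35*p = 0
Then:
No Solution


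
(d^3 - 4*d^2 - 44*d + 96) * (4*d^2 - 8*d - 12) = 4*d^5 - 24*d^4 - 156*d^3 + 784*d^2 - 240*d - 1152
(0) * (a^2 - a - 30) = 0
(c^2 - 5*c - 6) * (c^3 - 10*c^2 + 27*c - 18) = c^5 - 15*c^4 + 71*c^3 - 93*c^2 - 72*c + 108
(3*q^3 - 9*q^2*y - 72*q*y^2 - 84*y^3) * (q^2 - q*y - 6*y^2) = 3*q^5 - 12*q^4*y - 81*q^3*y^2 + 42*q^2*y^3 + 516*q*y^4 + 504*y^5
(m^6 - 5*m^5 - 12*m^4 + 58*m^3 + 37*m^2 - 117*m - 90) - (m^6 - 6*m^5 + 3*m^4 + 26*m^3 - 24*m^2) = m^5 - 15*m^4 + 32*m^3 + 61*m^2 - 117*m - 90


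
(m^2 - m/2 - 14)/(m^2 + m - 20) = (m + 7/2)/(m + 5)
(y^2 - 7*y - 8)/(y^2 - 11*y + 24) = (y + 1)/(y - 3)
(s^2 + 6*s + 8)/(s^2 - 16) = (s + 2)/(s - 4)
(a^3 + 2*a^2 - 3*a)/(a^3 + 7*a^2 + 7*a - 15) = a/(a + 5)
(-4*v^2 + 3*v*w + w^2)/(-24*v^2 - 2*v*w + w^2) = (v - w)/(6*v - w)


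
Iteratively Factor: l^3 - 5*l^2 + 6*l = (l - 2)*(l^2 - 3*l) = (l - 3)*(l - 2)*(l)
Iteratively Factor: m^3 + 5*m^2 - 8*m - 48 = (m - 3)*(m^2 + 8*m + 16) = (m - 3)*(m + 4)*(m + 4)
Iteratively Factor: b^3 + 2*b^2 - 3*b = (b - 1)*(b^2 + 3*b) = (b - 1)*(b + 3)*(b)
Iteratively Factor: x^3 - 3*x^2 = (x)*(x^2 - 3*x) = x*(x - 3)*(x)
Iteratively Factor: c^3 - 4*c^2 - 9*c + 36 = (c - 4)*(c^2 - 9) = (c - 4)*(c - 3)*(c + 3)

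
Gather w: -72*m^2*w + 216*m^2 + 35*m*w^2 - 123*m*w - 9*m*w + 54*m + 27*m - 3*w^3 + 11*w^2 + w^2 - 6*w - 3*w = 216*m^2 + 81*m - 3*w^3 + w^2*(35*m + 12) + w*(-72*m^2 - 132*m - 9)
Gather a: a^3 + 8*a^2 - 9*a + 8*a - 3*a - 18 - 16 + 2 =a^3 + 8*a^2 - 4*a - 32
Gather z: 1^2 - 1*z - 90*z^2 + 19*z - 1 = -90*z^2 + 18*z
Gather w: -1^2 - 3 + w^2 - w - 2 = w^2 - w - 6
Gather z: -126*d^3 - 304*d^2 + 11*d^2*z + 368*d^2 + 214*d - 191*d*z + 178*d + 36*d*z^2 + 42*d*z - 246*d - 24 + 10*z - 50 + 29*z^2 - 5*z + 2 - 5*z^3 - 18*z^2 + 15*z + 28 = -126*d^3 + 64*d^2 + 146*d - 5*z^3 + z^2*(36*d + 11) + z*(11*d^2 - 149*d + 20) - 44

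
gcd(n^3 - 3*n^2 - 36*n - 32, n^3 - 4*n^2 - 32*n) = n^2 - 4*n - 32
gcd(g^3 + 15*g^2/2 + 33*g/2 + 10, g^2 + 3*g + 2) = g + 1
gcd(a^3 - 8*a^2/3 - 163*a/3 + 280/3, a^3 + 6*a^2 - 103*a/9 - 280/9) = a + 7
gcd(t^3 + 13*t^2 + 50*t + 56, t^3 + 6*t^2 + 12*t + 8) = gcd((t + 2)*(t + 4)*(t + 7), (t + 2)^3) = t + 2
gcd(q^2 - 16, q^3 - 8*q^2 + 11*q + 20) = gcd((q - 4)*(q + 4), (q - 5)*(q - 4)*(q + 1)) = q - 4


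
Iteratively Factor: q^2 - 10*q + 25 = (q - 5)*(q - 5)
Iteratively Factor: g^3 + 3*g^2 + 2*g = (g + 2)*(g^2 + g) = (g + 1)*(g + 2)*(g)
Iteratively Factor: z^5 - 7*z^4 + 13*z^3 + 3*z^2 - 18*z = (z - 3)*(z^4 - 4*z^3 + z^2 + 6*z) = (z - 3)*(z - 2)*(z^3 - 2*z^2 - 3*z) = (z - 3)^2*(z - 2)*(z^2 + z) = z*(z - 3)^2*(z - 2)*(z + 1)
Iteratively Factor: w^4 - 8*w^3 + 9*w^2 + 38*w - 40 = (w - 4)*(w^3 - 4*w^2 - 7*w + 10) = (w - 4)*(w + 2)*(w^2 - 6*w + 5) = (w - 4)*(w - 1)*(w + 2)*(w - 5)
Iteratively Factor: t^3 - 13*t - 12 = (t + 1)*(t^2 - t - 12) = (t - 4)*(t + 1)*(t + 3)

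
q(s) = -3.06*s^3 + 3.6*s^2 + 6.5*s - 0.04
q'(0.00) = 6.50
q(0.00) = -0.04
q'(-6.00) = -367.18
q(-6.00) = 751.52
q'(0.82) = 6.23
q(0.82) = 6.02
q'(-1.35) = -19.95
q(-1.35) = 5.27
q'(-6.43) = -419.34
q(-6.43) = 920.50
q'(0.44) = 7.89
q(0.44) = 3.26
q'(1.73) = -8.52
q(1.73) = 6.14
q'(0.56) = 7.65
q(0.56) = 4.19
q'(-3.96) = -165.97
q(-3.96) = 220.70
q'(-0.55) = -0.24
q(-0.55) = -2.02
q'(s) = -9.18*s^2 + 7.2*s + 6.5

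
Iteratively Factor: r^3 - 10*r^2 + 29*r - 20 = (r - 1)*(r^2 - 9*r + 20) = (r - 4)*(r - 1)*(r - 5)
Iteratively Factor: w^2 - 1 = (w - 1)*(w + 1)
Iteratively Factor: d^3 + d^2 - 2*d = (d)*(d^2 + d - 2) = d*(d - 1)*(d + 2)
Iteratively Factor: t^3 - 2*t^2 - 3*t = (t + 1)*(t^2 - 3*t) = (t - 3)*(t + 1)*(t)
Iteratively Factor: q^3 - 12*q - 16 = (q + 2)*(q^2 - 2*q - 8) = (q + 2)^2*(q - 4)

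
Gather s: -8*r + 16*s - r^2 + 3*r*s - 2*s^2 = -r^2 - 8*r - 2*s^2 + s*(3*r + 16)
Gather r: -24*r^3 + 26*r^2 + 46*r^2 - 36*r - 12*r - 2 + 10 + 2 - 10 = -24*r^3 + 72*r^2 - 48*r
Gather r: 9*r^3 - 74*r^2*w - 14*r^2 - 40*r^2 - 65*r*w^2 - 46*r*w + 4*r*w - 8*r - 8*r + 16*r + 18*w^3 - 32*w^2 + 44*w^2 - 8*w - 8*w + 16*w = 9*r^3 + r^2*(-74*w - 54) + r*(-65*w^2 - 42*w) + 18*w^3 + 12*w^2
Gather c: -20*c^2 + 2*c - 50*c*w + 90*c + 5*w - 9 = -20*c^2 + c*(92 - 50*w) + 5*w - 9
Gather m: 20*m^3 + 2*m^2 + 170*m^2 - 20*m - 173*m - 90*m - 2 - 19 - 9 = 20*m^3 + 172*m^2 - 283*m - 30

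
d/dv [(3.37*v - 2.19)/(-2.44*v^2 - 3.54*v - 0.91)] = (8.2228*v^2 - 10.6872*v - 10.8193)/(5.9536*v^4 + 17.2752*v^3 + 16.9724*v^2 + 6.4428*v + 0.8281)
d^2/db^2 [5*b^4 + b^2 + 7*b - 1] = 60*b^2 + 2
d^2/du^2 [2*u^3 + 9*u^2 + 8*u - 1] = 12*u + 18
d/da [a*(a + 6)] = 2*a + 6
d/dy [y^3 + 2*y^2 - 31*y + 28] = 3*y^2 + 4*y - 31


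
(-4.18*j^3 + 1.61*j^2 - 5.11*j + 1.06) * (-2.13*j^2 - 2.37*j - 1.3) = 8.9034*j^5 + 6.4773*j^4 + 12.5026*j^3 + 7.7599*j^2 + 4.1308*j - 1.378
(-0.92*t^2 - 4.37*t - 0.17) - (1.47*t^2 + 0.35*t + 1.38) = -2.39*t^2 - 4.72*t - 1.55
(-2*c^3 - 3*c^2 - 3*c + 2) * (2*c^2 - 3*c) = -4*c^5 + 3*c^3 + 13*c^2 - 6*c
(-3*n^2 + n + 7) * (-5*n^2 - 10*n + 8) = 15*n^4 + 25*n^3 - 69*n^2 - 62*n + 56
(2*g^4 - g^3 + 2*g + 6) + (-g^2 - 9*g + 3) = 2*g^4 - g^3 - g^2 - 7*g + 9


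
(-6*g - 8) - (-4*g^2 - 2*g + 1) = 4*g^2 - 4*g - 9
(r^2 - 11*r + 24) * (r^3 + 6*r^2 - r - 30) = r^5 - 5*r^4 - 43*r^3 + 125*r^2 + 306*r - 720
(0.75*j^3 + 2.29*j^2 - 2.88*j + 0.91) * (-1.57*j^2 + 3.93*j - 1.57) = -1.1775*j^5 - 0.6478*j^4 + 12.3438*j^3 - 16.3424*j^2 + 8.0979*j - 1.4287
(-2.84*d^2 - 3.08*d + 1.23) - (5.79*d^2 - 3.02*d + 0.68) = -8.63*d^2 - 0.0600000000000001*d + 0.55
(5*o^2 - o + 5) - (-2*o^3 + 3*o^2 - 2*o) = 2*o^3 + 2*o^2 + o + 5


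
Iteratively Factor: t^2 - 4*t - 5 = (t + 1)*(t - 5)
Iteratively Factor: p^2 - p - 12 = (p - 4)*(p + 3)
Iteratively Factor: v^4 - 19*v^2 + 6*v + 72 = (v + 4)*(v^3 - 4*v^2 - 3*v + 18) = (v + 2)*(v + 4)*(v^2 - 6*v + 9) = (v - 3)*(v + 2)*(v + 4)*(v - 3)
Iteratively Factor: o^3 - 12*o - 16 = (o - 4)*(o^2 + 4*o + 4) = (o - 4)*(o + 2)*(o + 2)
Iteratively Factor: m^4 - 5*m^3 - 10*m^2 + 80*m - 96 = (m + 4)*(m^3 - 9*m^2 + 26*m - 24) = (m - 3)*(m + 4)*(m^2 - 6*m + 8) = (m - 3)*(m - 2)*(m + 4)*(m - 4)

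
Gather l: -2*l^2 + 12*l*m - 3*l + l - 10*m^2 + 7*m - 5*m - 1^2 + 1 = -2*l^2 + l*(12*m - 2) - 10*m^2 + 2*m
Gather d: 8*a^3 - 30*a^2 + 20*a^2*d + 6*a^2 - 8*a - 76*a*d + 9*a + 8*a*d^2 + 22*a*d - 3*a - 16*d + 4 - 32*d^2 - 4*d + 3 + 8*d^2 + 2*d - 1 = 8*a^3 - 24*a^2 - 2*a + d^2*(8*a - 24) + d*(20*a^2 - 54*a - 18) + 6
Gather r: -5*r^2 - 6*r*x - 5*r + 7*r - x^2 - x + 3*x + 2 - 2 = -5*r^2 + r*(2 - 6*x) - x^2 + 2*x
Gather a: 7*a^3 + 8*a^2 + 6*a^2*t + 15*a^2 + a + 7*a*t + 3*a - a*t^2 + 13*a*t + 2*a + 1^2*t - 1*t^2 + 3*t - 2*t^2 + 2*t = 7*a^3 + a^2*(6*t + 23) + a*(-t^2 + 20*t + 6) - 3*t^2 + 6*t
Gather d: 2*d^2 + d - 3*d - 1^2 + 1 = 2*d^2 - 2*d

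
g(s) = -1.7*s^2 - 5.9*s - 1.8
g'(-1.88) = 0.49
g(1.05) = -9.87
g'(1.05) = -9.47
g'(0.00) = -5.90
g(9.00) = -192.60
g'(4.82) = -22.29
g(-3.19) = -0.28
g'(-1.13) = -2.06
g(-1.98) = 3.22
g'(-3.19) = 4.95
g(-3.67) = -3.04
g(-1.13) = 2.70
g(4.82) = -69.73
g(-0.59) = 1.09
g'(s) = -3.4*s - 5.9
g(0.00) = -1.80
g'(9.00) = -36.50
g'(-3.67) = 6.58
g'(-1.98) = 0.83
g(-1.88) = 3.28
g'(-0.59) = -3.89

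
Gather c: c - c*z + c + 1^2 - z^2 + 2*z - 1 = c*(2 - z) - z^2 + 2*z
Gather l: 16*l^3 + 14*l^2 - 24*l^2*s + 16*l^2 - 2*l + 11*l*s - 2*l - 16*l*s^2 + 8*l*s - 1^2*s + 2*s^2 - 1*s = 16*l^3 + l^2*(30 - 24*s) + l*(-16*s^2 + 19*s - 4) + 2*s^2 - 2*s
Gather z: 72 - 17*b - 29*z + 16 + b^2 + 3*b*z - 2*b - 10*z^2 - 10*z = b^2 - 19*b - 10*z^2 + z*(3*b - 39) + 88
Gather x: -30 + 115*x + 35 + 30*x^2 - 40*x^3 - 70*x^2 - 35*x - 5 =-40*x^3 - 40*x^2 + 80*x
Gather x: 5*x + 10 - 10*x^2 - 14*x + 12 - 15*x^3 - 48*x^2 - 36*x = -15*x^3 - 58*x^2 - 45*x + 22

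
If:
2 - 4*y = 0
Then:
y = 1/2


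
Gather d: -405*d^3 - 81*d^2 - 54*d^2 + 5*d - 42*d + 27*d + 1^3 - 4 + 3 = -405*d^3 - 135*d^2 - 10*d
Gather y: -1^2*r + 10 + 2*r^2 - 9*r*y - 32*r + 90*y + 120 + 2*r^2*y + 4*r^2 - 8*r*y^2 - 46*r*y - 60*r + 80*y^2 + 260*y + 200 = 6*r^2 - 93*r + y^2*(80 - 8*r) + y*(2*r^2 - 55*r + 350) + 330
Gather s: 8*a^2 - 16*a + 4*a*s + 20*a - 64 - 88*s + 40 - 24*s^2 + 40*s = 8*a^2 + 4*a - 24*s^2 + s*(4*a - 48) - 24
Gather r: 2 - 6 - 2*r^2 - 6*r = -2*r^2 - 6*r - 4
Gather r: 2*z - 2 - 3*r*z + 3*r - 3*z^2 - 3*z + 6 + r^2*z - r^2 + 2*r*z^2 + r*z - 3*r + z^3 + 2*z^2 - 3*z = r^2*(z - 1) + r*(2*z^2 - 2*z) + z^3 - z^2 - 4*z + 4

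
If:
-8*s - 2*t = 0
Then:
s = -t/4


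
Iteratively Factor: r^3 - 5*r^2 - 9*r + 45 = (r - 5)*(r^2 - 9) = (r - 5)*(r + 3)*(r - 3)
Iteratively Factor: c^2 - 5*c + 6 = (c - 3)*(c - 2)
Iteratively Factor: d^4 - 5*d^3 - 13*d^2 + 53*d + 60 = (d - 4)*(d^3 - d^2 - 17*d - 15) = (d - 4)*(d + 3)*(d^2 - 4*d - 5) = (d - 4)*(d + 1)*(d + 3)*(d - 5)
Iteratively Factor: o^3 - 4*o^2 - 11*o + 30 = (o + 3)*(o^2 - 7*o + 10) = (o - 5)*(o + 3)*(o - 2)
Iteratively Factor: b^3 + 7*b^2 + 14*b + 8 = (b + 1)*(b^2 + 6*b + 8) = (b + 1)*(b + 2)*(b + 4)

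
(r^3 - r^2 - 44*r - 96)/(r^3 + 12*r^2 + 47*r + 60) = (r - 8)/(r + 5)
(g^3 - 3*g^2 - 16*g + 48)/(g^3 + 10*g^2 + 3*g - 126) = (g^2 - 16)/(g^2 + 13*g + 42)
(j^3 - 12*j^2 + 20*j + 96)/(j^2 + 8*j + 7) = (j^3 - 12*j^2 + 20*j + 96)/(j^2 + 8*j + 7)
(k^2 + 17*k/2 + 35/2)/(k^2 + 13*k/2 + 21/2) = (k + 5)/(k + 3)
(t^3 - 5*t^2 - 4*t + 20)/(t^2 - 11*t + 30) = (t^2 - 4)/(t - 6)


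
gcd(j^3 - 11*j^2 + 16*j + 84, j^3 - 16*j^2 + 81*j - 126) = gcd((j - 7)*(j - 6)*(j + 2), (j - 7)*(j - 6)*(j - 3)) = j^2 - 13*j + 42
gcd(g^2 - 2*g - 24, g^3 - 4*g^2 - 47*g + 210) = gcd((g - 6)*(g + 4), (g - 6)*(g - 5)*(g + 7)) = g - 6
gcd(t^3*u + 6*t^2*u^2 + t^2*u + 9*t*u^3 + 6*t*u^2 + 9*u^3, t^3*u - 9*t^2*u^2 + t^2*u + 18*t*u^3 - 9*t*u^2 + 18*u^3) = t*u + u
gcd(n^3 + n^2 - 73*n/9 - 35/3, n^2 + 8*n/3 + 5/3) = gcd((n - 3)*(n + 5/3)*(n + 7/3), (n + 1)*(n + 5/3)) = n + 5/3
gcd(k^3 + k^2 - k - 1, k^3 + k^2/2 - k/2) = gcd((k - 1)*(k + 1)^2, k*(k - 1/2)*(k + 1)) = k + 1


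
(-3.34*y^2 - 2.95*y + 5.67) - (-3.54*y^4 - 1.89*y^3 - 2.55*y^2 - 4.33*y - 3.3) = 3.54*y^4 + 1.89*y^3 - 0.79*y^2 + 1.38*y + 8.97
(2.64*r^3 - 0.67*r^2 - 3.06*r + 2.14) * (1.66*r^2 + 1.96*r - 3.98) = 4.3824*r^5 + 4.0622*r^4 - 16.9*r^3 + 0.2214*r^2 + 16.3732*r - 8.5172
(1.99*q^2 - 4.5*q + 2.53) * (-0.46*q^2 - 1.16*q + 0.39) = -0.9154*q^4 - 0.2384*q^3 + 4.8323*q^2 - 4.6898*q + 0.9867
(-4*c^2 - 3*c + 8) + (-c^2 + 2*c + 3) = -5*c^2 - c + 11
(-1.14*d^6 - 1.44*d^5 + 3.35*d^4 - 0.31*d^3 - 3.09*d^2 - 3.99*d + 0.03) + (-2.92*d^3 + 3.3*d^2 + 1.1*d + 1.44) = -1.14*d^6 - 1.44*d^5 + 3.35*d^4 - 3.23*d^3 + 0.21*d^2 - 2.89*d + 1.47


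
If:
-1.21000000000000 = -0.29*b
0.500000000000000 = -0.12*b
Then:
No Solution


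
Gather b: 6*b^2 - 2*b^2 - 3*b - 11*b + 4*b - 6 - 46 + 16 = 4*b^2 - 10*b - 36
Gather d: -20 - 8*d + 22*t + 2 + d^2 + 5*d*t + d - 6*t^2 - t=d^2 + d*(5*t - 7) - 6*t^2 + 21*t - 18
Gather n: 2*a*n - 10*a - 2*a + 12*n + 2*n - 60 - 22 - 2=-12*a + n*(2*a + 14) - 84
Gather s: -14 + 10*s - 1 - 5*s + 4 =5*s - 11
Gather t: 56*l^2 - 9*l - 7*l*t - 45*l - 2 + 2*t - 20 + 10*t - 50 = 56*l^2 - 54*l + t*(12 - 7*l) - 72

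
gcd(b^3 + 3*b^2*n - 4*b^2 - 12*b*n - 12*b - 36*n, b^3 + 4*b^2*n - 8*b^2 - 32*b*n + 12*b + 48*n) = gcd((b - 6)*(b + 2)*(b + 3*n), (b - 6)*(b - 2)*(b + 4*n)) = b - 6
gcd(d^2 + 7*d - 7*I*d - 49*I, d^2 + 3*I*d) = 1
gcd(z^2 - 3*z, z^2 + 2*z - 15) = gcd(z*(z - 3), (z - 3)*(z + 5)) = z - 3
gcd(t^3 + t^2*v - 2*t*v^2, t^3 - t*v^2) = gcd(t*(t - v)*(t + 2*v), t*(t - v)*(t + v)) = t^2 - t*v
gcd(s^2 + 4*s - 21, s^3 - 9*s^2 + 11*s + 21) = s - 3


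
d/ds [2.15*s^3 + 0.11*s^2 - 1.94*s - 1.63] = 6.45*s^2 + 0.22*s - 1.94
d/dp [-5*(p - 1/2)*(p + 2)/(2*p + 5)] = 5*(-4*p^2 - 20*p - 19)/(2*(4*p^2 + 20*p + 25))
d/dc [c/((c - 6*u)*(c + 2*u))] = (-c*(c - 6*u) - c*(c + 2*u) + (c - 6*u)*(c + 2*u))/((c - 6*u)^2*(c + 2*u)^2)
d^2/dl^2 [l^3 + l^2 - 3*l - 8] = 6*l + 2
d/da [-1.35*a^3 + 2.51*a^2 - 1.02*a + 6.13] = -4.05*a^2 + 5.02*a - 1.02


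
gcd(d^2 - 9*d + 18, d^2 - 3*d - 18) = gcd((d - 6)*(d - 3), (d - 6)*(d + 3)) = d - 6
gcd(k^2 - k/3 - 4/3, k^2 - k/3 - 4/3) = k^2 - k/3 - 4/3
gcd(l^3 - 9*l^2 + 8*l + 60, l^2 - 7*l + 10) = l - 5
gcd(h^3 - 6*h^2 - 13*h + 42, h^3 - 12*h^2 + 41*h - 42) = h^2 - 9*h + 14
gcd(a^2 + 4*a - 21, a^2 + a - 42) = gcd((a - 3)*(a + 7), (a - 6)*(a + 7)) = a + 7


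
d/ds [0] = 0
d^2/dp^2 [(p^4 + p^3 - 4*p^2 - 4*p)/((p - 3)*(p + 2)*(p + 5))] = 2*(19*p^3 - 135*p^2 + 585*p - 285)/(p^6 + 6*p^5 - 33*p^4 - 172*p^3 + 495*p^2 + 1350*p - 3375)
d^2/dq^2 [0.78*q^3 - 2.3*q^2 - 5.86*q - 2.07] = 4.68*q - 4.6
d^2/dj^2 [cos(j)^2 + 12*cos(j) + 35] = -12*cos(j) - 2*cos(2*j)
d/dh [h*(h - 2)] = 2*h - 2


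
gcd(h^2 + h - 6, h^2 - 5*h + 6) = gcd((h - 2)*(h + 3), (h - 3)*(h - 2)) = h - 2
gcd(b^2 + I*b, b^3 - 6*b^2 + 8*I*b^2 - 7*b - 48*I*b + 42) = b + I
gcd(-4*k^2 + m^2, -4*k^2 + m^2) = 4*k^2 - m^2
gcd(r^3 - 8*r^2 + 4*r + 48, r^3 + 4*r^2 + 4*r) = r + 2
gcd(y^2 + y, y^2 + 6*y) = y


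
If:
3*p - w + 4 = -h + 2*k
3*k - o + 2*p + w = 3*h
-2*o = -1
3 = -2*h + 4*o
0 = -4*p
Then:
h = -1/2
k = -9/2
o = 1/2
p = 0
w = 25/2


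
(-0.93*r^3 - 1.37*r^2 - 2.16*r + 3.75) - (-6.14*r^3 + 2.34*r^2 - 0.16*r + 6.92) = 5.21*r^3 - 3.71*r^2 - 2.0*r - 3.17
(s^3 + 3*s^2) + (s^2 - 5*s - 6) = s^3 + 4*s^2 - 5*s - 6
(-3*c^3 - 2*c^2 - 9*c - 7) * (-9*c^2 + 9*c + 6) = 27*c^5 - 9*c^4 + 45*c^3 - 30*c^2 - 117*c - 42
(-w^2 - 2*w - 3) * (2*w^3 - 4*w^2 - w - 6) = -2*w^5 + 3*w^3 + 20*w^2 + 15*w + 18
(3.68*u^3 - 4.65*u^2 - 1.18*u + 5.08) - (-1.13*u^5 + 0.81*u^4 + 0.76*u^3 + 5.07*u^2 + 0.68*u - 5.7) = 1.13*u^5 - 0.81*u^4 + 2.92*u^3 - 9.72*u^2 - 1.86*u + 10.78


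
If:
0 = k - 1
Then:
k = 1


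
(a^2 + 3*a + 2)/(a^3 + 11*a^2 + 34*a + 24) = (a + 2)/(a^2 + 10*a + 24)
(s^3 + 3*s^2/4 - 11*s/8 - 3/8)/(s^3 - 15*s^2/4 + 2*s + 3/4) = (s + 3/2)/(s - 3)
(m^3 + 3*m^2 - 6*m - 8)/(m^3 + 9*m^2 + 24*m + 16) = (m - 2)/(m + 4)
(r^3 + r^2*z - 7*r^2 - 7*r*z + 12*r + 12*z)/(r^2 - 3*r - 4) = (r^2 + r*z - 3*r - 3*z)/(r + 1)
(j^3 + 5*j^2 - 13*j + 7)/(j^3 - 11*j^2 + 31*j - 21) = (j^2 + 6*j - 7)/(j^2 - 10*j + 21)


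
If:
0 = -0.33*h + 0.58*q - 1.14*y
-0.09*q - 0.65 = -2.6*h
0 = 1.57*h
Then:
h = 0.00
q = -7.22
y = -3.67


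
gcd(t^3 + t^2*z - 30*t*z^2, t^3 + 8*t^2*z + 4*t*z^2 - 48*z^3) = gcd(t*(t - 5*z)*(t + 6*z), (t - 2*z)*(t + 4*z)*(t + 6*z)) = t + 6*z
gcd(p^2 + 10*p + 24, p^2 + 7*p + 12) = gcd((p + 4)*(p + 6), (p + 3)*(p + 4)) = p + 4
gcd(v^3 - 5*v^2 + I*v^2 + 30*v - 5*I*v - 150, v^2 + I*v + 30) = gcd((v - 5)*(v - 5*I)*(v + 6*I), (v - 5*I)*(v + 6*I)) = v^2 + I*v + 30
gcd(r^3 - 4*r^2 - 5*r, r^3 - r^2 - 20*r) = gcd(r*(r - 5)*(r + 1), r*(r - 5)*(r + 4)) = r^2 - 5*r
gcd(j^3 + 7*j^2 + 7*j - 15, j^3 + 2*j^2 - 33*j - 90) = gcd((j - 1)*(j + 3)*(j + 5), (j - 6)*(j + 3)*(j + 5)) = j^2 + 8*j + 15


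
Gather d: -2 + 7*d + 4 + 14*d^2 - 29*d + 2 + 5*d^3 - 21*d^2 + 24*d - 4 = 5*d^3 - 7*d^2 + 2*d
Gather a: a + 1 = a + 1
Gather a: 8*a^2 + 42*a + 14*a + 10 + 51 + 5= 8*a^2 + 56*a + 66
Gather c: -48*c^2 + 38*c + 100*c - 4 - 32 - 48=-48*c^2 + 138*c - 84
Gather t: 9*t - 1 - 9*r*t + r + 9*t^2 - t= r + 9*t^2 + t*(8 - 9*r) - 1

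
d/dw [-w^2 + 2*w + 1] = 2 - 2*w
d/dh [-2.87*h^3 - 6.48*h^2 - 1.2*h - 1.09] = -8.61*h^2 - 12.96*h - 1.2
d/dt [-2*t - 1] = -2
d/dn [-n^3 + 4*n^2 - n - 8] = -3*n^2 + 8*n - 1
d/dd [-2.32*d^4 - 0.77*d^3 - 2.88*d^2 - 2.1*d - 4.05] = -9.28*d^3 - 2.31*d^2 - 5.76*d - 2.1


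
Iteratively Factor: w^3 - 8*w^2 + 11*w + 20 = (w + 1)*(w^2 - 9*w + 20) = (w - 5)*(w + 1)*(w - 4)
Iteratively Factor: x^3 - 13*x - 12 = (x + 1)*(x^2 - x - 12) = (x - 4)*(x + 1)*(x + 3)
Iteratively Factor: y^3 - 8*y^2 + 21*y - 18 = (y - 3)*(y^2 - 5*y + 6) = (y - 3)^2*(y - 2)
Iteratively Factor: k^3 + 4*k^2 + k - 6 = (k + 2)*(k^2 + 2*k - 3) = (k + 2)*(k + 3)*(k - 1)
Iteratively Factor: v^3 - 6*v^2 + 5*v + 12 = (v - 3)*(v^2 - 3*v - 4) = (v - 3)*(v + 1)*(v - 4)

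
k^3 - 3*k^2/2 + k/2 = k*(k - 1)*(k - 1/2)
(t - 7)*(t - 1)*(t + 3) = t^3 - 5*t^2 - 17*t + 21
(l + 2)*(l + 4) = l^2 + 6*l + 8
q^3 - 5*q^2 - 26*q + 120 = (q - 6)*(q - 4)*(q + 5)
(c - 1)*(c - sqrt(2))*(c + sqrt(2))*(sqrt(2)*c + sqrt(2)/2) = sqrt(2)*c^4 - sqrt(2)*c^3/2 - 5*sqrt(2)*c^2/2 + sqrt(2)*c + sqrt(2)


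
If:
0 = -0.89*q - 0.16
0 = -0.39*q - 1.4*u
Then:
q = -0.18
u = 0.05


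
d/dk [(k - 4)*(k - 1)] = 2*k - 5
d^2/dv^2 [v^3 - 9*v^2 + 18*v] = 6*v - 18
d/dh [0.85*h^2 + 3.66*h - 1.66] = 1.7*h + 3.66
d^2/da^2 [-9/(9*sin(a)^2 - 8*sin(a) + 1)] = 18*(162*sin(a)^4 - 108*sin(a)^3 - 229*sin(a)^2 + 220*sin(a) - 55)/(9*sin(a)^2 - 8*sin(a) + 1)^3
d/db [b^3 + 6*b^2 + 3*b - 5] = 3*b^2 + 12*b + 3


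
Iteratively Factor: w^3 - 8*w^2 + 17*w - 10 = (w - 1)*(w^2 - 7*w + 10) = (w - 2)*(w - 1)*(w - 5)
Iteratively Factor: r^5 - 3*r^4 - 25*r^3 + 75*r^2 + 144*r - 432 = (r - 4)*(r^4 + r^3 - 21*r^2 - 9*r + 108) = (r - 4)*(r - 3)*(r^3 + 4*r^2 - 9*r - 36) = (r - 4)*(r - 3)*(r + 3)*(r^2 + r - 12) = (r - 4)*(r - 3)^2*(r + 3)*(r + 4)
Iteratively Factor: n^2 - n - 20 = (n - 5)*(n + 4)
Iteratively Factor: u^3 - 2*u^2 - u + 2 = (u - 1)*(u^2 - u - 2) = (u - 1)*(u + 1)*(u - 2)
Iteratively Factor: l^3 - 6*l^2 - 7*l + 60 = (l + 3)*(l^2 - 9*l + 20) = (l - 5)*(l + 3)*(l - 4)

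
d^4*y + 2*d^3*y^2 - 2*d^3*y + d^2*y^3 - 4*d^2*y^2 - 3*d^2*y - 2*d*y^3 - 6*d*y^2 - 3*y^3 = (d - 3)*(d + y)^2*(d*y + y)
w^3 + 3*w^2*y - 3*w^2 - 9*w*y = w*(w - 3)*(w + 3*y)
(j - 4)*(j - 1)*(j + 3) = j^3 - 2*j^2 - 11*j + 12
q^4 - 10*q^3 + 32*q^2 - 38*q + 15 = (q - 5)*(q - 3)*(q - 1)^2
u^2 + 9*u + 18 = (u + 3)*(u + 6)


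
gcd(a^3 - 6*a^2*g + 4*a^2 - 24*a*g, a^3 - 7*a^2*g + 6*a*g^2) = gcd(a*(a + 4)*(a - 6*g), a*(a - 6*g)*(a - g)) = a^2 - 6*a*g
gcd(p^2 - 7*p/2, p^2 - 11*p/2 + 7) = p - 7/2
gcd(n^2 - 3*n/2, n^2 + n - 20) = 1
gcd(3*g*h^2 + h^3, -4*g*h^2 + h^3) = h^2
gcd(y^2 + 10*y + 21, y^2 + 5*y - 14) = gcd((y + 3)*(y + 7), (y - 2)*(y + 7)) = y + 7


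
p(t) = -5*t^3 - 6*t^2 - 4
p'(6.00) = -612.00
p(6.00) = -1300.00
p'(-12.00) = -2016.00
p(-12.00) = 7772.00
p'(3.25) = -197.44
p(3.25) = -239.02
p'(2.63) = -135.31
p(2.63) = -136.46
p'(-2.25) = -48.94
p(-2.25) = 22.58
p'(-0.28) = 2.18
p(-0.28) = -4.36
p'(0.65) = -14.14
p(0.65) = -7.91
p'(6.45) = -701.44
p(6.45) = -1595.30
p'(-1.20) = -7.20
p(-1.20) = -4.00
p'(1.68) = -62.50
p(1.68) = -44.64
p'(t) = -15*t^2 - 12*t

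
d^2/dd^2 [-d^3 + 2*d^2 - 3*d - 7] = 4 - 6*d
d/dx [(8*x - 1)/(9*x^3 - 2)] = (-144*x^3 + 27*x^2 - 16)/(81*x^6 - 36*x^3 + 4)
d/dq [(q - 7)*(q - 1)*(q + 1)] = 3*q^2 - 14*q - 1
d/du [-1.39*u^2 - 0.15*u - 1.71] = -2.78*u - 0.15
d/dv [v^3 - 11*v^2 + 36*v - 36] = 3*v^2 - 22*v + 36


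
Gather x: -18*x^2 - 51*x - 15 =-18*x^2 - 51*x - 15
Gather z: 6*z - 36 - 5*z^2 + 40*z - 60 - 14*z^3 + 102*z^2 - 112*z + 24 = -14*z^3 + 97*z^2 - 66*z - 72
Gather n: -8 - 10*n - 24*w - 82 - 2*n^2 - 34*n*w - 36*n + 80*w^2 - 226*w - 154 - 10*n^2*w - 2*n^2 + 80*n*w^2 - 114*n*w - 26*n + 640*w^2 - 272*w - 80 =n^2*(-10*w - 4) + n*(80*w^2 - 148*w - 72) + 720*w^2 - 522*w - 324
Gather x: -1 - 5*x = -5*x - 1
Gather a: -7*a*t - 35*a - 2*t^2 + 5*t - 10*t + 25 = a*(-7*t - 35) - 2*t^2 - 5*t + 25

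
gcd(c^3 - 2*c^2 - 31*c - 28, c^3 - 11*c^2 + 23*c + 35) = c^2 - 6*c - 7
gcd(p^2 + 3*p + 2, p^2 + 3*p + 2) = p^2 + 3*p + 2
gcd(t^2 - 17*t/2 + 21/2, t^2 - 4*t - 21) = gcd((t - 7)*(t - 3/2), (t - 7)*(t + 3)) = t - 7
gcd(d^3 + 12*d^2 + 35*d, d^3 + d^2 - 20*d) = d^2 + 5*d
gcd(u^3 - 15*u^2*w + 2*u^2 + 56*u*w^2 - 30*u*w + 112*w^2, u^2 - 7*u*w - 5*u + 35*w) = u - 7*w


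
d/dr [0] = 0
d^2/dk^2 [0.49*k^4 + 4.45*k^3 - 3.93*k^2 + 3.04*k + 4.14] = 5.88*k^2 + 26.7*k - 7.86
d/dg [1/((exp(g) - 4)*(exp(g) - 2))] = 2*(3 - exp(g))*exp(g)/(exp(4*g) - 12*exp(3*g) + 52*exp(2*g) - 96*exp(g) + 64)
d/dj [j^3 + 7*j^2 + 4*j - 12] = 3*j^2 + 14*j + 4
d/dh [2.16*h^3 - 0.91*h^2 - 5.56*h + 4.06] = 6.48*h^2 - 1.82*h - 5.56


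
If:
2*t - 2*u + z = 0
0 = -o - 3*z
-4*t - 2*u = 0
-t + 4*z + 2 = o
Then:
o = 36/43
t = 2/43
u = -4/43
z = -12/43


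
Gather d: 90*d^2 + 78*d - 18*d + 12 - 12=90*d^2 + 60*d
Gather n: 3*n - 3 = 3*n - 3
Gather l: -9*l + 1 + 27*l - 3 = 18*l - 2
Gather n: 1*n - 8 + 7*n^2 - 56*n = 7*n^2 - 55*n - 8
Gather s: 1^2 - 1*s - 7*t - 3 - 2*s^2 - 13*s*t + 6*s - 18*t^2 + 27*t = -2*s^2 + s*(5 - 13*t) - 18*t^2 + 20*t - 2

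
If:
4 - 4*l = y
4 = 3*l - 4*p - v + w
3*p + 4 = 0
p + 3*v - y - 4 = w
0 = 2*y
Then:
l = 1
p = -4/3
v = 1/2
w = -23/6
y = 0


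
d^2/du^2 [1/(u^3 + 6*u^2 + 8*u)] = 2*(-3*u*(u + 2)*(u^2 + 6*u + 8) + (3*u^2 + 12*u + 8)^2)/(u^3*(u^2 + 6*u + 8)^3)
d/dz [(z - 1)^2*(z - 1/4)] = 3*z^2 - 9*z/2 + 3/2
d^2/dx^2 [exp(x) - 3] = exp(x)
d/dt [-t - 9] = -1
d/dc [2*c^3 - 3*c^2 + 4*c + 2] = 6*c^2 - 6*c + 4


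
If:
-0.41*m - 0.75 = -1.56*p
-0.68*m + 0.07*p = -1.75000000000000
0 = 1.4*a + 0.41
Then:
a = -0.29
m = 2.70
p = 1.19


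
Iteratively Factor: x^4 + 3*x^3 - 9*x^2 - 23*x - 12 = (x + 1)*(x^3 + 2*x^2 - 11*x - 12) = (x + 1)^2*(x^2 + x - 12) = (x + 1)^2*(x + 4)*(x - 3)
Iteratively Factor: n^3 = (n)*(n^2) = n^2*(n)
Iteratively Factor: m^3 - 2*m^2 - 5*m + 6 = (m - 1)*(m^2 - m - 6) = (m - 3)*(m - 1)*(m + 2)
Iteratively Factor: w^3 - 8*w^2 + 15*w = (w)*(w^2 - 8*w + 15) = w*(w - 5)*(w - 3)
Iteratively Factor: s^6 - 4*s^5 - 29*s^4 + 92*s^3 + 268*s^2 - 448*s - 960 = (s + 4)*(s^5 - 8*s^4 + 3*s^3 + 80*s^2 - 52*s - 240) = (s + 2)*(s + 4)*(s^4 - 10*s^3 + 23*s^2 + 34*s - 120) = (s - 5)*(s + 2)*(s + 4)*(s^3 - 5*s^2 - 2*s + 24) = (s - 5)*(s - 4)*(s + 2)*(s + 4)*(s^2 - s - 6) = (s - 5)*(s - 4)*(s - 3)*(s + 2)*(s + 4)*(s + 2)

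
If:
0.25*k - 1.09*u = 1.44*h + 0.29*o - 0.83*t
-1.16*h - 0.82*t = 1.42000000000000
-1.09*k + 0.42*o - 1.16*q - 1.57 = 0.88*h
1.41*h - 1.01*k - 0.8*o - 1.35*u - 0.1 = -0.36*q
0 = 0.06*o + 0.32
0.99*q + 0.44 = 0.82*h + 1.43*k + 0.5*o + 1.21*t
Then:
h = -0.35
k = 0.81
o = -5.33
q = -3.78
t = -1.24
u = 1.11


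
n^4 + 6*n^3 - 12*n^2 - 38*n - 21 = (n - 3)*(n + 1)^2*(n + 7)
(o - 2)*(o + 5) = o^2 + 3*o - 10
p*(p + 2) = p^2 + 2*p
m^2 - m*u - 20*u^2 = (m - 5*u)*(m + 4*u)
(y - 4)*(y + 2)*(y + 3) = y^3 + y^2 - 14*y - 24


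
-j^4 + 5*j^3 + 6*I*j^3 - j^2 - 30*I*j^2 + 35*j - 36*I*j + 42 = (j - 6)*(j - 7*I)*(-I*j + 1)*(-I*j - I)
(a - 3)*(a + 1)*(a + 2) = a^3 - 7*a - 6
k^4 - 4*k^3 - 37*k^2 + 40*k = k*(k - 8)*(k - 1)*(k + 5)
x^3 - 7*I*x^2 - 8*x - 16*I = (x - 4*I)^2*(x + I)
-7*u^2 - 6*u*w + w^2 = (-7*u + w)*(u + w)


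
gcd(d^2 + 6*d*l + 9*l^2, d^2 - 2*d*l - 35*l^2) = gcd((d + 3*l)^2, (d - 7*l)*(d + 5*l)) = 1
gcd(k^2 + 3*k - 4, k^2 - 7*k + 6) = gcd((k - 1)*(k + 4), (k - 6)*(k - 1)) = k - 1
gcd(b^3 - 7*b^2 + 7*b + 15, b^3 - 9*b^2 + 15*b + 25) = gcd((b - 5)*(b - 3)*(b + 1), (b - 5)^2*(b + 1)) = b^2 - 4*b - 5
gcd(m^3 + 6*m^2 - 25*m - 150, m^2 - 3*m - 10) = m - 5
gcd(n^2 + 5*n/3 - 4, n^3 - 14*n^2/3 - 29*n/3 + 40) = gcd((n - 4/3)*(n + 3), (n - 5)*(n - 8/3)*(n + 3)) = n + 3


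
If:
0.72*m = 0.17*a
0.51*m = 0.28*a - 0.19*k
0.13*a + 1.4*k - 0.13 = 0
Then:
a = 0.10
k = 0.08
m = 0.02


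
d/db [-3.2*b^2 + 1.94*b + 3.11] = 1.94 - 6.4*b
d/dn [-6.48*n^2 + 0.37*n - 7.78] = 0.37 - 12.96*n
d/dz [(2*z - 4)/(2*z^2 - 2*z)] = (-z^2 + 4*z - 2)/(z^2*(z^2 - 2*z + 1))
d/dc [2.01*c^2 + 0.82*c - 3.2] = 4.02*c + 0.82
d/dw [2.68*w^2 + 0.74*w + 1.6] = 5.36*w + 0.74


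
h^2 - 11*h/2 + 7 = (h - 7/2)*(h - 2)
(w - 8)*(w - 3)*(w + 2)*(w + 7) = w^4 - 2*w^3 - 61*w^2 + 62*w + 336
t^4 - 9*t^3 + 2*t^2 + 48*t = t*(t - 8)*(t - 3)*(t + 2)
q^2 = q^2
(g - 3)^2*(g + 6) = g^3 - 27*g + 54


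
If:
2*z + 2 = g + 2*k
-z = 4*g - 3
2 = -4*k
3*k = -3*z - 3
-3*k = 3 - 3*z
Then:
No Solution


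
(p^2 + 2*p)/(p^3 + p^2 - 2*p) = 1/(p - 1)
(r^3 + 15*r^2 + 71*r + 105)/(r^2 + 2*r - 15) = (r^2 + 10*r + 21)/(r - 3)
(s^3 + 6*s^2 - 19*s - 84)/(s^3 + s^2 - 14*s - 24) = (s + 7)/(s + 2)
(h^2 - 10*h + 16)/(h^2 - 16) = (h^2 - 10*h + 16)/(h^2 - 16)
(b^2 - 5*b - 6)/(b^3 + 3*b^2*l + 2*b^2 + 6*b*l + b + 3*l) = (b - 6)/(b^2 + 3*b*l + b + 3*l)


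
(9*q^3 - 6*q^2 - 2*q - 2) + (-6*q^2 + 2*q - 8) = 9*q^3 - 12*q^2 - 10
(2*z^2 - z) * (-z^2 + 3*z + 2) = -2*z^4 + 7*z^3 + z^2 - 2*z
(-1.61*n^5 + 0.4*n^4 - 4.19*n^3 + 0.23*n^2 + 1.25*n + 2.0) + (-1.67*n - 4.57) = -1.61*n^5 + 0.4*n^4 - 4.19*n^3 + 0.23*n^2 - 0.42*n - 2.57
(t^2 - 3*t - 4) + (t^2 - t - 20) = 2*t^2 - 4*t - 24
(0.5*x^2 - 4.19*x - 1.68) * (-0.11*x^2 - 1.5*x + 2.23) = -0.055*x^4 - 0.2891*x^3 + 7.5848*x^2 - 6.8237*x - 3.7464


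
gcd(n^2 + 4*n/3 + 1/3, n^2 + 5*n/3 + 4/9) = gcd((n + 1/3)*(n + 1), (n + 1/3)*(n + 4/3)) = n + 1/3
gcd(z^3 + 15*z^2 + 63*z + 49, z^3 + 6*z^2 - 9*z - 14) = z^2 + 8*z + 7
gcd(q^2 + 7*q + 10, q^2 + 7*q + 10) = q^2 + 7*q + 10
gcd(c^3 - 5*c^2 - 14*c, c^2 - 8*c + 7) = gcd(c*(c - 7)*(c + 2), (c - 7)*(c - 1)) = c - 7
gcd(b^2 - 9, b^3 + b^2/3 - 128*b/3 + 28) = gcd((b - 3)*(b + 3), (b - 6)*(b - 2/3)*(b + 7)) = 1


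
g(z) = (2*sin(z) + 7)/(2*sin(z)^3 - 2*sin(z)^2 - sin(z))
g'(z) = (2*sin(z) + 7)*(-6*sin(z)^2*cos(z) + 4*sin(z)*cos(z) + cos(z))/(2*sin(z)^3 - 2*sin(z)^2 - sin(z))^2 + 2*cos(z)/(2*sin(z)^3 - 2*sin(z)^2 - sin(z))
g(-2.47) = -9.08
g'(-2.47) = 45.21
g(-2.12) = -2.87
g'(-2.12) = 6.08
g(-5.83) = -12.05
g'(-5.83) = 23.81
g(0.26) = -21.15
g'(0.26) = 88.44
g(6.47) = -30.47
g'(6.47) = 181.99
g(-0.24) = 66.69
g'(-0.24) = -172.04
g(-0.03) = 246.61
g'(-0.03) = 7731.80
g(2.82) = -16.86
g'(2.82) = -54.62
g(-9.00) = -91.42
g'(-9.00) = 2083.02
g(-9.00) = -91.42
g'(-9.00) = 2083.02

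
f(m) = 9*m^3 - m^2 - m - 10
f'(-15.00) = 6104.00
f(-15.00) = -30595.00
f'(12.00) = 3863.00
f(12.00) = 15386.00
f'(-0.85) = 20.21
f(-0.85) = -15.40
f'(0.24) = 0.08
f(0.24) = -10.17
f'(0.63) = 8.46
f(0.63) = -8.78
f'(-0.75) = 15.69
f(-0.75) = -13.61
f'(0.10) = -0.93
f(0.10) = -10.10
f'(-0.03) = -0.92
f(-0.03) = -9.97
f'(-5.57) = 847.81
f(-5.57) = -1590.73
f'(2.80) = 205.08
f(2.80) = 176.93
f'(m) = 27*m^2 - 2*m - 1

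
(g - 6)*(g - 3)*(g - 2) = g^3 - 11*g^2 + 36*g - 36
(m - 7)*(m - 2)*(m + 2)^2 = m^4 - 5*m^3 - 18*m^2 + 20*m + 56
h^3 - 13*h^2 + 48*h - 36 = (h - 6)^2*(h - 1)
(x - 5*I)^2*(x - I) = x^3 - 11*I*x^2 - 35*x + 25*I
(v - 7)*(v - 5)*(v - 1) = v^3 - 13*v^2 + 47*v - 35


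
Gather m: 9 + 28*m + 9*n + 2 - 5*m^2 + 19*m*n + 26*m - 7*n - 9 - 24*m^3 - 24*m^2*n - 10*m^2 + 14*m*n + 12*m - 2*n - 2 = -24*m^3 + m^2*(-24*n - 15) + m*(33*n + 66)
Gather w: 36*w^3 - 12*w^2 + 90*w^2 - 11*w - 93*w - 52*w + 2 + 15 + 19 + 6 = 36*w^3 + 78*w^2 - 156*w + 42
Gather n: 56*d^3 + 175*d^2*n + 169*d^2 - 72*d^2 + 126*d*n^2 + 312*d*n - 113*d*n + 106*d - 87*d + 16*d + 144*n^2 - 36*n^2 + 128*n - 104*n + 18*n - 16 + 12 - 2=56*d^3 + 97*d^2 + 35*d + n^2*(126*d + 108) + n*(175*d^2 + 199*d + 42) - 6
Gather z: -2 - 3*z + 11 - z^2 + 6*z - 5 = -z^2 + 3*z + 4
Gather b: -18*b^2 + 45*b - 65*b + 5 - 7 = -18*b^2 - 20*b - 2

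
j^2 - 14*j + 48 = (j - 8)*(j - 6)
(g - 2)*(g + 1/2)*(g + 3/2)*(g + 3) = g^4 + 3*g^3 - 13*g^2/4 - 45*g/4 - 9/2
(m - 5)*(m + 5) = m^2 - 25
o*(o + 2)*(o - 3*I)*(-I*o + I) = -I*o^4 - 3*o^3 - I*o^3 - 3*o^2 + 2*I*o^2 + 6*o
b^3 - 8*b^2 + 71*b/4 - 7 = (b - 4)*(b - 7/2)*(b - 1/2)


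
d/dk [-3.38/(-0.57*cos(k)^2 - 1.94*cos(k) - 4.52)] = (3.8532*cos(k) + 6.5572)*sin(k)/(0.57*cos(k)^2 + 1.94*cos(k) + 4.52)^2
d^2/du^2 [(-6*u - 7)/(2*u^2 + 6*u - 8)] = (-(2*u + 3)^2*(6*u + 7) + (18*u + 25)*(u^2 + 3*u - 4))/(u^2 + 3*u - 4)^3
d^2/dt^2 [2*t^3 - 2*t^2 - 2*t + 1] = 12*t - 4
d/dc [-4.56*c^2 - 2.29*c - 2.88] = -9.12*c - 2.29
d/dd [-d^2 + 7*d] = 7 - 2*d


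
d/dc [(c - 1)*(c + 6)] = 2*c + 5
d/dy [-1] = 0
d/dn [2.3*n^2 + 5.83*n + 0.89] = 4.6*n + 5.83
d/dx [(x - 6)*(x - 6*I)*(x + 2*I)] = 3*x^2 + x*(-12 - 8*I) + 12 + 24*I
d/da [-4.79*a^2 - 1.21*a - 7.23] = -9.58*a - 1.21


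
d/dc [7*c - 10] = 7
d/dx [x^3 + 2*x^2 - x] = 3*x^2 + 4*x - 1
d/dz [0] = 0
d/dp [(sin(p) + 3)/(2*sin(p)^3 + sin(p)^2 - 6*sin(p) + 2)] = (-4*sin(p)^3 - 19*sin(p)^2 - 6*sin(p) + 20)*cos(p)/(2*sin(p)^3 + sin(p)^2 - 6*sin(p) + 2)^2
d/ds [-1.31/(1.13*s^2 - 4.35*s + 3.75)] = (2.9606*s - 5.6985)/(1.13*s^2 - 4.35*s + 3.75)^2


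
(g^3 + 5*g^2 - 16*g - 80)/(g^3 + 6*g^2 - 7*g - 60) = (g - 4)/(g - 3)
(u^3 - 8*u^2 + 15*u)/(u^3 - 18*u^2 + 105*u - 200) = u*(u - 3)/(u^2 - 13*u + 40)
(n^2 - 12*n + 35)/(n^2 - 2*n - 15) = (n - 7)/(n + 3)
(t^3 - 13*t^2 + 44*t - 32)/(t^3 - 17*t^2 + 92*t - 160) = (t - 1)/(t - 5)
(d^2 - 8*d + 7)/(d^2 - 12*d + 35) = (d - 1)/(d - 5)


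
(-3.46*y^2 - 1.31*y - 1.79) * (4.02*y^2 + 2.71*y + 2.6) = -13.9092*y^4 - 14.6428*y^3 - 19.7419*y^2 - 8.2569*y - 4.654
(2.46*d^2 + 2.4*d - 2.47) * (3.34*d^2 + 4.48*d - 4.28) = 8.2164*d^4 + 19.0368*d^3 - 8.0266*d^2 - 21.3376*d + 10.5716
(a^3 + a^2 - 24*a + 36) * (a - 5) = a^4 - 4*a^3 - 29*a^2 + 156*a - 180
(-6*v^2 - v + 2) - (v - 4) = -6*v^2 - 2*v + 6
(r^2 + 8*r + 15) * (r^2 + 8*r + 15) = r^4 + 16*r^3 + 94*r^2 + 240*r + 225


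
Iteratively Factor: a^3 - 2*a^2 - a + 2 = (a - 2)*(a^2 - 1) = (a - 2)*(a + 1)*(a - 1)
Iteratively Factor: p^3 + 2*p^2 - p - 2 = (p + 1)*(p^2 + p - 2) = (p + 1)*(p + 2)*(p - 1)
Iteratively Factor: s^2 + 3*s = (s)*(s + 3)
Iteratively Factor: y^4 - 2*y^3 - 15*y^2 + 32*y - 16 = (y - 4)*(y^3 + 2*y^2 - 7*y + 4) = (y - 4)*(y - 1)*(y^2 + 3*y - 4) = (y - 4)*(y - 1)^2*(y + 4)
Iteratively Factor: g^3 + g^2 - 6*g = (g + 3)*(g^2 - 2*g) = g*(g + 3)*(g - 2)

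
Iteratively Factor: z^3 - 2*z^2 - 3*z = (z - 3)*(z^2 + z) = z*(z - 3)*(z + 1)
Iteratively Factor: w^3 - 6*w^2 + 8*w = (w)*(w^2 - 6*w + 8) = w*(w - 4)*(w - 2)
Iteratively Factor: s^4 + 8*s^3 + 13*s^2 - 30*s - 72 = (s + 4)*(s^3 + 4*s^2 - 3*s - 18) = (s + 3)*(s + 4)*(s^2 + s - 6) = (s + 3)^2*(s + 4)*(s - 2)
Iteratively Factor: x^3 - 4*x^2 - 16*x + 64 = (x - 4)*(x^2 - 16) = (x - 4)*(x + 4)*(x - 4)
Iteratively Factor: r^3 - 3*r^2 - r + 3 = (r - 1)*(r^2 - 2*r - 3) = (r - 1)*(r + 1)*(r - 3)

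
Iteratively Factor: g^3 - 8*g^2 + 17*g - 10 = (g - 1)*(g^2 - 7*g + 10) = (g - 5)*(g - 1)*(g - 2)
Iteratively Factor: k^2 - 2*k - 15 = (k + 3)*(k - 5)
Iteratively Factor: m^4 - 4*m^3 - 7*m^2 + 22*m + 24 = (m + 1)*(m^3 - 5*m^2 - 2*m + 24) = (m - 4)*(m + 1)*(m^2 - m - 6) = (m - 4)*(m + 1)*(m + 2)*(m - 3)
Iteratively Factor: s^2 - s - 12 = (s - 4)*(s + 3)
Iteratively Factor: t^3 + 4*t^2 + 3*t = (t)*(t^2 + 4*t + 3) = t*(t + 3)*(t + 1)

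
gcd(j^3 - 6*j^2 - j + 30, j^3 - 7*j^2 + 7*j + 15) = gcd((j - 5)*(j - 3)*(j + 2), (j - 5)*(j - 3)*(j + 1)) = j^2 - 8*j + 15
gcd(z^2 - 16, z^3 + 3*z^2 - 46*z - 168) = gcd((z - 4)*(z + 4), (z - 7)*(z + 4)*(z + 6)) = z + 4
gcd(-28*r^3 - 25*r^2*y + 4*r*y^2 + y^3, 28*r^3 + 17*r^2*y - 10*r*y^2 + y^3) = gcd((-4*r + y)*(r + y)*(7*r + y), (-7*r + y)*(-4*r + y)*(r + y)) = -4*r^2 - 3*r*y + y^2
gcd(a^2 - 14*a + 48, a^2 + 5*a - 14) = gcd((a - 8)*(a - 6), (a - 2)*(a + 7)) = 1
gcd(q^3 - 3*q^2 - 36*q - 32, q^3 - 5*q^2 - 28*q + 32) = q^2 - 4*q - 32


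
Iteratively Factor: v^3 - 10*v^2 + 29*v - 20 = (v - 1)*(v^2 - 9*v + 20) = (v - 4)*(v - 1)*(v - 5)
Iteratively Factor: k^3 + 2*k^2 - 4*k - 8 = (k + 2)*(k^2 - 4) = (k + 2)^2*(k - 2)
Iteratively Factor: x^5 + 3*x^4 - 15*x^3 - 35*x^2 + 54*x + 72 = (x + 1)*(x^4 + 2*x^3 - 17*x^2 - 18*x + 72) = (x - 3)*(x + 1)*(x^3 + 5*x^2 - 2*x - 24) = (x - 3)*(x + 1)*(x + 4)*(x^2 + x - 6) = (x - 3)*(x - 2)*(x + 1)*(x + 4)*(x + 3)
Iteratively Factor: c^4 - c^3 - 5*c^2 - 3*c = (c)*(c^3 - c^2 - 5*c - 3) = c*(c + 1)*(c^2 - 2*c - 3) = c*(c + 1)^2*(c - 3)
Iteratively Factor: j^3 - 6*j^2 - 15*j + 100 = (j - 5)*(j^2 - j - 20) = (j - 5)*(j + 4)*(j - 5)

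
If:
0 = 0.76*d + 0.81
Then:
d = -1.07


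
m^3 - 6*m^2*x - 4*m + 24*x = (m - 2)*(m + 2)*(m - 6*x)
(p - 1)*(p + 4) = p^2 + 3*p - 4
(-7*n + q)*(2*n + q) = -14*n^2 - 5*n*q + q^2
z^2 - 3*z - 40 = (z - 8)*(z + 5)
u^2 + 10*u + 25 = (u + 5)^2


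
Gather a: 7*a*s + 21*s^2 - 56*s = 7*a*s + 21*s^2 - 56*s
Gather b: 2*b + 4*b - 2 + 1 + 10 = 6*b + 9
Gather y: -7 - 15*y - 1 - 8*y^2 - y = -8*y^2 - 16*y - 8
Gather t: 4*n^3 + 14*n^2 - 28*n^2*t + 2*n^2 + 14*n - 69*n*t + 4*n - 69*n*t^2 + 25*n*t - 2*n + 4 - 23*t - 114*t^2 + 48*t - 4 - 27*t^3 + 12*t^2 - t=4*n^3 + 16*n^2 + 16*n - 27*t^3 + t^2*(-69*n - 102) + t*(-28*n^2 - 44*n + 24)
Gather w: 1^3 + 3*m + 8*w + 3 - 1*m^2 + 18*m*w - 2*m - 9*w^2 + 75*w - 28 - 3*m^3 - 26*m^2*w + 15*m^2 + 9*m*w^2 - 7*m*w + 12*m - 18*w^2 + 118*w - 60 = -3*m^3 + 14*m^2 + 13*m + w^2*(9*m - 27) + w*(-26*m^2 + 11*m + 201) - 84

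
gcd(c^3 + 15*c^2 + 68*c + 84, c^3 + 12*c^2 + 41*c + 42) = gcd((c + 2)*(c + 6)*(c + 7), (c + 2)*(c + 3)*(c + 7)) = c^2 + 9*c + 14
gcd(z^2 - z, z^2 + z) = z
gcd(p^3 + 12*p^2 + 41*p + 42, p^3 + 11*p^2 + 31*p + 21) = p^2 + 10*p + 21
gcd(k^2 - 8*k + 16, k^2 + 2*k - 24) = k - 4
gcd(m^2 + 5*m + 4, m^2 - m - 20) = m + 4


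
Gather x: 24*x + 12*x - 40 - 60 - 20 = 36*x - 120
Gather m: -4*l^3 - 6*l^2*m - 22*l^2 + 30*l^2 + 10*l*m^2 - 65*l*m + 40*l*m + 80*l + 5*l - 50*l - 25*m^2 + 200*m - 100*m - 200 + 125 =-4*l^3 + 8*l^2 + 35*l + m^2*(10*l - 25) + m*(-6*l^2 - 25*l + 100) - 75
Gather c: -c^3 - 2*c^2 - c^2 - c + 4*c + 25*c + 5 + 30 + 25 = -c^3 - 3*c^2 + 28*c + 60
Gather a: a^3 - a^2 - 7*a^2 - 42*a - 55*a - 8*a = a^3 - 8*a^2 - 105*a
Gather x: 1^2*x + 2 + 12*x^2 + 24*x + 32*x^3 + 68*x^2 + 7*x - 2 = 32*x^3 + 80*x^2 + 32*x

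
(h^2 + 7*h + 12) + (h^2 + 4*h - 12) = 2*h^2 + 11*h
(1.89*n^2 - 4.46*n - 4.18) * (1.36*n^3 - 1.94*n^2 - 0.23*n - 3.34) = 2.5704*n^5 - 9.7322*n^4 + 2.5329*n^3 + 2.8224*n^2 + 15.8578*n + 13.9612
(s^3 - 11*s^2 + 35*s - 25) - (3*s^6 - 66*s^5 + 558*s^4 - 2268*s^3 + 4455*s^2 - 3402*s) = -3*s^6 + 66*s^5 - 558*s^4 + 2269*s^3 - 4466*s^2 + 3437*s - 25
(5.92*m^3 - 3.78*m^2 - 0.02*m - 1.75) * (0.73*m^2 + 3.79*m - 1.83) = 4.3216*m^5 + 19.6774*m^4 - 25.1744*m^3 + 5.5641*m^2 - 6.5959*m + 3.2025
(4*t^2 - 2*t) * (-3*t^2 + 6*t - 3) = -12*t^4 + 30*t^3 - 24*t^2 + 6*t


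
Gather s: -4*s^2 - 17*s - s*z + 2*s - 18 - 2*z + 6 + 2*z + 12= -4*s^2 + s*(-z - 15)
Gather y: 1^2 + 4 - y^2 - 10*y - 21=-y^2 - 10*y - 16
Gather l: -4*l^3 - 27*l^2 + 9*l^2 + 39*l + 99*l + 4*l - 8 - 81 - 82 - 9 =-4*l^3 - 18*l^2 + 142*l - 180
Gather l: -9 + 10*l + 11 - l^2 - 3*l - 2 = -l^2 + 7*l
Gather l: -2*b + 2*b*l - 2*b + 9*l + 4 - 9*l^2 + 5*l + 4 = -4*b - 9*l^2 + l*(2*b + 14) + 8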